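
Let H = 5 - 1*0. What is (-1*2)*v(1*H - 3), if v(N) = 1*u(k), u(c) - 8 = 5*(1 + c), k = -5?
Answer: 24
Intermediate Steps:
H = 5 (H = 5 + 0 = 5)
u(c) = 13 + 5*c (u(c) = 8 + 5*(1 + c) = 8 + (5 + 5*c) = 13 + 5*c)
v(N) = -12 (v(N) = 1*(13 + 5*(-5)) = 1*(13 - 25) = 1*(-12) = -12)
(-1*2)*v(1*H - 3) = -1*2*(-12) = -2*(-12) = 24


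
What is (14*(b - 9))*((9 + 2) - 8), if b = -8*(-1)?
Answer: -42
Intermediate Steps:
b = 8
(14*(b - 9))*((9 + 2) - 8) = (14*(8 - 9))*((9 + 2) - 8) = (14*(-1))*(11 - 8) = -14*3 = -42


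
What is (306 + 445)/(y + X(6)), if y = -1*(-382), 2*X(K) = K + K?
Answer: 751/388 ≈ 1.9356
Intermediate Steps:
X(K) = K (X(K) = (K + K)/2 = (2*K)/2 = K)
y = 382
(306 + 445)/(y + X(6)) = (306 + 445)/(382 + 6) = 751/388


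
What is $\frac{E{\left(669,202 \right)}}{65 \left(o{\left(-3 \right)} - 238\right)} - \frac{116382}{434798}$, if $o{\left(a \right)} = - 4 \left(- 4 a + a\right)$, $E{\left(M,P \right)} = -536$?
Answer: $- \frac{388781}{1636465} \approx -0.23757$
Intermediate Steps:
$o{\left(a \right)} = 12 a$ ($o{\left(a \right)} = - 4 \left(- 3 a\right) = 12 a$)
$\frac{E{\left(669,202 \right)}}{65 \left(o{\left(-3 \right)} - 238\right)} - \frac{116382}{434798} = - \frac{536}{65 \left(12 \left(-3\right) - 238\right)} - \frac{116382}{434798} = - \frac{536}{65 \left(-36 - 238\right)} - \frac{8313}{31057} = - \frac{536}{65 \left(-274\right)} - \frac{8313}{31057} = - \frac{536}{-17810} - \frac{8313}{31057} = \left(-536\right) \left(- \frac{1}{17810}\right) - \frac{8313}{31057} = \frac{268}{8905} - \frac{8313}{31057} = - \frac{388781}{1636465}$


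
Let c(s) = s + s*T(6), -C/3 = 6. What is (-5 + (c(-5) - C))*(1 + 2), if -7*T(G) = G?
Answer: 258/7 ≈ 36.857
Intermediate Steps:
C = -18 (C = -3*6 = -18)
T(G) = -G/7
c(s) = s/7 (c(s) = s + s*(-1/7*6) = s + s*(-6/7) = s - 6*s/7 = s/7)
(-5 + (c(-5) - C))*(1 + 2) = (-5 + ((1/7)*(-5) - 1*(-18)))*(1 + 2) = (-5 + (-5/7 + 18))*3 = (-5 + 121/7)*3 = (86/7)*3 = 258/7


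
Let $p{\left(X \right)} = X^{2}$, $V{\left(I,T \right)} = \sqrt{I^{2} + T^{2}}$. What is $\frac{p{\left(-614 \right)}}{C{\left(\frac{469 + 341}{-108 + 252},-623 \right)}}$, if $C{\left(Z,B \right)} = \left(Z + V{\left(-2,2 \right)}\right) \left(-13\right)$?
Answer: $- \frac{135718560}{19669} + \frac{48255488 \sqrt{2}}{19669} \approx -3430.5$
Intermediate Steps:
$C{\left(Z,B \right)} = - 26 \sqrt{2} - 13 Z$ ($C{\left(Z,B \right)} = \left(Z + \sqrt{\left(-2\right)^{2} + 2^{2}}\right) \left(-13\right) = \left(Z + \sqrt{4 + 4}\right) \left(-13\right) = \left(Z + \sqrt{8}\right) \left(-13\right) = \left(Z + 2 \sqrt{2}\right) \left(-13\right) = - 26 \sqrt{2} - 13 Z$)
$\frac{p{\left(-614 \right)}}{C{\left(\frac{469 + 341}{-108 + 252},-623 \right)}} = \frac{\left(-614\right)^{2}}{- 26 \sqrt{2} - 13 \frac{469 + 341}{-108 + 252}} = \frac{376996}{- 26 \sqrt{2} - 13 \cdot \frac{810}{144}} = \frac{376996}{- 26 \sqrt{2} - 13 \cdot 810 \cdot \frac{1}{144}} = \frac{376996}{- 26 \sqrt{2} - \frac{585}{8}} = \frac{376996}{- \frac{585}{8} - 26 \sqrt{2}}$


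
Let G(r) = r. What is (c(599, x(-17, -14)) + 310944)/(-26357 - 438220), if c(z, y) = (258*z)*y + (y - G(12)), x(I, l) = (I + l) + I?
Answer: 2369044/154859 ≈ 15.298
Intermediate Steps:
x(I, l) = l + 2*I
c(z, y) = -12 + y + 258*y*z (c(z, y) = (258*z)*y + (y - 1*12) = 258*y*z + (y - 12) = 258*y*z + (-12 + y) = -12 + y + 258*y*z)
(c(599, x(-17, -14)) + 310944)/(-26357 - 438220) = ((-12 + (-14 + 2*(-17)) + 258*(-14 + 2*(-17))*599) + 310944)/(-26357 - 438220) = ((-12 + (-14 - 34) + 258*(-14 - 34)*599) + 310944)/(-464577) = ((-12 - 48 + 258*(-48)*599) + 310944)*(-1/464577) = ((-12 - 48 - 7418016) + 310944)*(-1/464577) = (-7418076 + 310944)*(-1/464577) = -7107132*(-1/464577) = 2369044/154859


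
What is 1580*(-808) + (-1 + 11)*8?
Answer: -1276560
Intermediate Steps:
1580*(-808) + (-1 + 11)*8 = -1276640 + 10*8 = -1276640 + 80 = -1276560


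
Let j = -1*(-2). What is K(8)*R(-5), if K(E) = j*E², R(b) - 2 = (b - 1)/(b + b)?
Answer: 1664/5 ≈ 332.80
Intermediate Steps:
j = 2
R(b) = 2 + (-1 + b)/(2*b) (R(b) = 2 + (b - 1)/(b + b) = 2 + (-1 + b)/((2*b)) = 2 + (-1 + b)*(1/(2*b)) = 2 + (-1 + b)/(2*b))
K(E) = 2*E²
K(8)*R(-5) = (2*8²)*((½)*(-1 + 5*(-5))/(-5)) = (2*64)*((½)*(-⅕)*(-1 - 25)) = 128*((½)*(-⅕)*(-26)) = 128*(13/5) = 1664/5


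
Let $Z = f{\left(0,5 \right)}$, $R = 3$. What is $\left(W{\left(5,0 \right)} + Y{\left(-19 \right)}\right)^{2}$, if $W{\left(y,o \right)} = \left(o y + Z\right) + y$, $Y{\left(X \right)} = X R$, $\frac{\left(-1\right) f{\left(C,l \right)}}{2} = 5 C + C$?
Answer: $2704$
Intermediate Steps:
$f{\left(C,l \right)} = - 12 C$ ($f{\left(C,l \right)} = - 2 \left(5 C + C\right) = - 2 \cdot 6 C = - 12 C$)
$Y{\left(X \right)} = 3 X$ ($Y{\left(X \right)} = X 3 = 3 X$)
$Z = 0$ ($Z = \left(-12\right) 0 = 0$)
$W{\left(y,o \right)} = y + o y$ ($W{\left(y,o \right)} = \left(o y + 0\right) + y = o y + y = y + o y$)
$\left(W{\left(5,0 \right)} + Y{\left(-19 \right)}\right)^{2} = \left(5 \left(1 + 0\right) + 3 \left(-19\right)\right)^{2} = \left(5 \cdot 1 - 57\right)^{2} = \left(5 - 57\right)^{2} = \left(-52\right)^{2} = 2704$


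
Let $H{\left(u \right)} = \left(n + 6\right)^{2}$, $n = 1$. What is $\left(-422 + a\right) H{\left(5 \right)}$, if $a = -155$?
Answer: $-28273$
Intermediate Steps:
$H{\left(u \right)} = 49$ ($H{\left(u \right)} = \left(1 + 6\right)^{2} = 7^{2} = 49$)
$\left(-422 + a\right) H{\left(5 \right)} = \left(-422 - 155\right) 49 = \left(-577\right) 49 = -28273$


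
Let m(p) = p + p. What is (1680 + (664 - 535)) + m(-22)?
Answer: 1765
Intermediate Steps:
m(p) = 2*p
(1680 + (664 - 535)) + m(-22) = (1680 + (664 - 535)) + 2*(-22) = (1680 + 129) - 44 = 1809 - 44 = 1765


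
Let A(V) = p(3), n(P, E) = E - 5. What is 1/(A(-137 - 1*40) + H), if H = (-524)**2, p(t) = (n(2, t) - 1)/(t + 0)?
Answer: 1/274575 ≈ 3.6420e-6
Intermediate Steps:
n(P, E) = -5 + E
p(t) = (-6 + t)/t (p(t) = ((-5 + t) - 1)/(t + 0) = (-6 + t)/t)
H = 274576
A(V) = -1 (A(V) = (-6 + 3)/3 = (1/3)*(-3) = -1)
1/(A(-137 - 1*40) + H) = 1/(-1 + 274576) = 1/274575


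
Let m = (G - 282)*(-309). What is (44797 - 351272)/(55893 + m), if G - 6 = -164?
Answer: -306475/191853 ≈ -1.5974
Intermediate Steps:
G = -158 (G = 6 - 164 = -158)
m = 135960 (m = (-158 - 282)*(-309) = -440*(-309) = 135960)
(44797 - 351272)/(55893 + m) = (44797 - 351272)/(55893 + 135960) = -306475/191853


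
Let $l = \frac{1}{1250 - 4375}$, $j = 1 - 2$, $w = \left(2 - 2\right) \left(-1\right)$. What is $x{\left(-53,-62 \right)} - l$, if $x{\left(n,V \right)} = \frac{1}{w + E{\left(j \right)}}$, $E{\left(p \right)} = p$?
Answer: $- \frac{3124}{3125} \approx -0.99968$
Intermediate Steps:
$w = 0$ ($w = \left(2 - 2\right) \left(-1\right) = 0 \left(-1\right) = 0$)
$j = -1$
$x{\left(n,V \right)} = -1$ ($x{\left(n,V \right)} = \frac{1}{0 - 1} = \frac{1}{-1} = -1$)
$l = - \frac{1}{3125}$ ($l = \frac{1}{-3125} = - \frac{1}{3125} \approx -0.00032$)
$x{\left(-53,-62 \right)} - l = -1 - - \frac{1}{3125} = -1 + \frac{1}{3125} = - \frac{3124}{3125}$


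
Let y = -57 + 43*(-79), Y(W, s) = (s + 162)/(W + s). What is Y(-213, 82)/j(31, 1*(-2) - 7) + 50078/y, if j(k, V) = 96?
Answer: -78827963/5429688 ≈ -14.518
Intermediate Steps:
Y(W, s) = (162 + s)/(W + s)
y = -3454 (y = -57 - 3397 = -3454)
Y(-213, 82)/j(31, 1*(-2) - 7) + 50078/y = ((162 + 82)/(-213 + 82))/96 + 50078/(-3454) = (244/(-131))*(1/96) + 50078*(-1/3454) = -1/131*244*(1/96) - 25039/1727 = -244/131*1/96 - 25039/1727 = -61/3144 - 25039/1727 = -78827963/5429688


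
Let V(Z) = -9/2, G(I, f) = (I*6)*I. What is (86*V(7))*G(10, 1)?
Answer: -232200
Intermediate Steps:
G(I, f) = 6*I² (G(I, f) = (6*I)*I = 6*I²)
V(Z) = -9/2 (V(Z) = -9*½ = -9/2)
(86*V(7))*G(10, 1) = (86*(-9/2))*(6*10²) = -2322*100 = -387*600 = -232200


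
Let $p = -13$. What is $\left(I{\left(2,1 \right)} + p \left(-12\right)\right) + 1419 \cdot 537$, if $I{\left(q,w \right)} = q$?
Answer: $762161$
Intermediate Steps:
$\left(I{\left(2,1 \right)} + p \left(-12\right)\right) + 1419 \cdot 537 = \left(2 - -156\right) + 1419 \cdot 537 = \left(2 + 156\right) + 762003 = 158 + 762003 = 762161$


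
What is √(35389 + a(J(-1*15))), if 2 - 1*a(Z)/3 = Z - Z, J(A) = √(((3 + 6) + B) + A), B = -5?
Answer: √35395 ≈ 188.14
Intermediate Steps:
J(A) = √(4 + A) (J(A) = √(((3 + 6) - 5) + A) = √((9 - 5) + A) = √(4 + A))
a(Z) = 6 (a(Z) = 6 - 3*(Z - Z) = 6 - 3*0 = 6 + 0 = 6)
√(35389 + a(J(-1*15))) = √(35389 + 6) = √35395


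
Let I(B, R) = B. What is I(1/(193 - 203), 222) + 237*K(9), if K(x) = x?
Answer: 21329/10 ≈ 2132.9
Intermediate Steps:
I(1/(193 - 203), 222) + 237*K(9) = 1/(193 - 203) + 237*9 = 1/(-10) + 2133 = -⅒ + 2133 = 21329/10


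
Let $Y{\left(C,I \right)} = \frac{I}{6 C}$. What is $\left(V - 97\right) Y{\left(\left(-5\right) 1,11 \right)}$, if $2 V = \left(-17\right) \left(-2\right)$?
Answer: $\frac{88}{3} \approx 29.333$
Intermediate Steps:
$V = 17$ ($V = \frac{\left(-17\right) \left(-2\right)}{2} = \frac{1}{2} \cdot 34 = 17$)
$Y{\left(C,I \right)} = \frac{I}{6 C}$ ($Y{\left(C,I \right)} = I \frac{1}{6 C} = \frac{I}{6 C}$)
$\left(V - 97\right) Y{\left(\left(-5\right) 1,11 \right)} = \left(17 - 97\right) \frac{1}{6} \cdot 11 \frac{1}{\left(-5\right) 1} = - 80 \cdot \frac{1}{6} \cdot 11 \frac{1}{-5} = - 80 \cdot \frac{1}{6} \cdot 11 \left(- \frac{1}{5}\right) = \left(-80\right) \left(- \frac{11}{30}\right) = \frac{88}{3}$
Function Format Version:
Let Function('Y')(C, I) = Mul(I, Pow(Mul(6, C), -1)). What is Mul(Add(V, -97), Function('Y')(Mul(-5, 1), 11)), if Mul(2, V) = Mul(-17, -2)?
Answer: Rational(88, 3) ≈ 29.333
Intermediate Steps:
V = 17 (V = Mul(Rational(1, 2), Mul(-17, -2)) = Mul(Rational(1, 2), 34) = 17)
Function('Y')(C, I) = Mul(Rational(1, 6), I, Pow(C, -1)) (Function('Y')(C, I) = Mul(I, Mul(Rational(1, 6), Pow(C, -1))) = Mul(Rational(1, 6), I, Pow(C, -1)))
Mul(Add(V, -97), Function('Y')(Mul(-5, 1), 11)) = Mul(Add(17, -97), Mul(Rational(1, 6), 11, Pow(Mul(-5, 1), -1))) = Mul(-80, Mul(Rational(1, 6), 11, Pow(-5, -1))) = Mul(-80, Mul(Rational(1, 6), 11, Rational(-1, 5))) = Mul(-80, Rational(-11, 30)) = Rational(88, 3)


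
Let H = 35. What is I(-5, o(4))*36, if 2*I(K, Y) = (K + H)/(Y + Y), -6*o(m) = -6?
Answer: 270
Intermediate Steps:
o(m) = 1 (o(m) = -⅙*(-6) = 1)
I(K, Y) = (35 + K)/(4*Y) (I(K, Y) = ((K + 35)/(Y + Y))/2 = ((35 + K)/((2*Y)))/2 = ((35 + K)*(1/(2*Y)))/2 = ((35 + K)/(2*Y))/2 = (35 + K)/(4*Y))
I(-5, o(4))*36 = ((¼)*(35 - 5)/1)*36 = ((¼)*1*30)*36 = (15/2)*36 = 270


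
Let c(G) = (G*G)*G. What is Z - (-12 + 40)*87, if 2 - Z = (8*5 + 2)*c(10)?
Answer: -44434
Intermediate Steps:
c(G) = G**3 (c(G) = G**2*G = G**3)
Z = -41998 (Z = 2 - (8*5 + 2)*10**3 = 2 - (40 + 2)*1000 = 2 - 42*1000 = 2 - 1*42000 = 2 - 42000 = -41998)
Z - (-12 + 40)*87 = -41998 - (-12 + 40)*87 = -41998 - 28*87 = -41998 - 1*2436 = -41998 - 2436 = -44434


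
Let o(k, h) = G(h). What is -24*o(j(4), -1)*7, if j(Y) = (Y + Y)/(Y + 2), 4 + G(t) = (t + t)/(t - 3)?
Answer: 588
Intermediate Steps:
G(t) = -4 + 2*t/(-3 + t) (G(t) = -4 + (t + t)/(t - 3) = -4 + (2*t)/(-3 + t) = -4 + 2*t/(-3 + t))
j(Y) = 2*Y/(2 + Y) (j(Y) = (2*Y)/(2 + Y) = 2*Y/(2 + Y))
o(k, h) = 2*(6 - h)/(-3 + h)
-24*o(j(4), -1)*7 = -48*(6 - 1*(-1))/(-3 - 1)*7 = -48*(6 + 1)/(-4)*7 = -48*(-1)*7/4*7 = -24*(-7/2)*7 = 84*7 = 588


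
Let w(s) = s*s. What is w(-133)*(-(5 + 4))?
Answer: -159201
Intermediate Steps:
w(s) = s²
w(-133)*(-(5 + 4)) = (-133)²*(-(5 + 4)) = 17689*(-1*9) = 17689*(-9) = -159201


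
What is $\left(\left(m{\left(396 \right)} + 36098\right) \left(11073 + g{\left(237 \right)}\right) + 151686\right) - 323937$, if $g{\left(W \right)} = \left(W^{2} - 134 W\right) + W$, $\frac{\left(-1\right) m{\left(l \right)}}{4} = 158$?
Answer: $1266708735$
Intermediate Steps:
$m{\left(l \right)} = -632$ ($m{\left(l \right)} = \left(-4\right) 158 = -632$)
$g{\left(W \right)} = W^{2} - 133 W$
$\left(\left(m{\left(396 \right)} + 36098\right) \left(11073 + g{\left(237 \right)}\right) + 151686\right) - 323937 = \left(\left(-632 + 36098\right) \left(11073 + 237 \left(-133 + 237\right)\right) + 151686\right) - 323937 = \left(35466 \left(11073 + 237 \cdot 104\right) + 151686\right) - 323937 = \left(35466 \left(11073 + 24648\right) + 151686\right) - 323937 = \left(35466 \cdot 35721 + 151686\right) - 323937 = \left(1266880986 + 151686\right) - 323937 = 1267032672 - 323937 = 1266708735$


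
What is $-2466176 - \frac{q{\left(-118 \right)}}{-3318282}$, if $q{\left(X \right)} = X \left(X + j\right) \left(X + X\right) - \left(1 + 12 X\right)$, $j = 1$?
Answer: $- \frac{8183470686433}{3318282} \approx -2.4662 \cdot 10^{6}$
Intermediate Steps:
$q{\left(X \right)} = -1 - 12 X + 2 X^{2} \left(1 + X\right)$ ($q{\left(X \right)} = X \left(X + 1\right) \left(X + X\right) - \left(1 + 12 X\right) = X \left(1 + X\right) 2 X - \left(1 + 12 X\right) = X 2 X \left(1 + X\right) - \left(1 + 12 X\right) = 2 X^{2} \left(1 + X\right) - \left(1 + 12 X\right) = -1 - 12 X + 2 X^{2} \left(1 + X\right)$)
$-2466176 - \frac{q{\left(-118 \right)}}{-3318282} = -2466176 - \frac{-1 - -1416 + 2 \left(-118\right)^{2} + 2 \left(-118\right)^{3}}{-3318282} = -2466176 - \left(-1 + 1416 + 2 \cdot 13924 + 2 \left(-1643032\right)\right) \left(- \frac{1}{3318282}\right) = -2466176 - \left(-1 + 1416 + 27848 - 3286064\right) \left(- \frac{1}{3318282}\right) = -2466176 - \left(-3256801\right) \left(- \frac{1}{3318282}\right) = -2466176 - \frac{3256801}{3318282} = - \frac{8183470686433}{3318282}$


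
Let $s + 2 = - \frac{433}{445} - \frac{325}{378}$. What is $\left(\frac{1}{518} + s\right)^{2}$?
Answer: $\frac{2900352053764}{197629148025} \approx 14.676$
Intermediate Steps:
$s = - \frac{644719}{168210}$ ($s = -2 - \left(\frac{325}{378} + \frac{433}{445}\right) = -2 - \frac{308299}{168210} = - \frac{644719}{168210} \approx -3.8328$)
$\left(\frac{1}{518} + s\right)^{2} = \left(\frac{1}{518} - \frac{644719}{168210}\right)^{2} = \left(- \frac{1703042}{444555}\right)^{2} = \frac{2900352053764}{197629148025}$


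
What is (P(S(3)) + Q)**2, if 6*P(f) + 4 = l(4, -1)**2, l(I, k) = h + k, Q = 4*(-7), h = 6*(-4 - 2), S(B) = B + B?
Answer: 159201/4 ≈ 39800.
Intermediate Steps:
S(B) = 2*B
h = -36 (h = 6*(-6) = -36)
Q = -28
l(I, k) = -36 + k
P(f) = 455/2 (P(f) = -2/3 + (-36 - 1)**2/6 = -2/3 + (1/6)*(-37)**2 = -2/3 + (1/6)*1369 = -2/3 + 1369/6 = 455/2)
(P(S(3)) + Q)**2 = (455/2 - 28)**2 = (399/2)**2 = 159201/4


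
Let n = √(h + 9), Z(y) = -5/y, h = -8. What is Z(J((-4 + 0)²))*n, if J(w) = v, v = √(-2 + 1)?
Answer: 5*I ≈ 5.0*I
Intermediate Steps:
v = I (v = √(-1) = I ≈ 1.0*I)
J(w) = I
n = 1 (n = √(-8 + 9) = √1 = 1)
Z(J((-4 + 0)²))*n = -5*(-I)*1 = -(-5)*I*1 = (5*I)*1 = 5*I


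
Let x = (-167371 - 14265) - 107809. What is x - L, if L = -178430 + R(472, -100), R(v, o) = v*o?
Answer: -63815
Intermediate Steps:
R(v, o) = o*v
x = -289445 (x = -181636 - 107809 = -289445)
L = -225630 (L = -178430 - 100*472 = -178430 - 47200 = -225630)
x - L = -289445 - 1*(-225630) = -289445 + 225630 = -63815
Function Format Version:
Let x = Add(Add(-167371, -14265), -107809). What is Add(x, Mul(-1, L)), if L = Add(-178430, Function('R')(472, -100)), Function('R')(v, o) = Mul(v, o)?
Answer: -63815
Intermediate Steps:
Function('R')(v, o) = Mul(o, v)
x = -289445 (x = Add(-181636, -107809) = -289445)
L = -225630 (L = Add(-178430, Mul(-100, 472)) = Add(-178430, -47200) = -225630)
Add(x, Mul(-1, L)) = Add(-289445, Mul(-1, -225630)) = Add(-289445, 225630) = -63815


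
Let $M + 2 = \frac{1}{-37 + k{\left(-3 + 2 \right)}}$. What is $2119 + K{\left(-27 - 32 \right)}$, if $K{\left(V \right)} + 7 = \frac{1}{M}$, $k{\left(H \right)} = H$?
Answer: $\frac{162586}{77} \approx 2111.5$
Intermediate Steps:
$M = - \frac{77}{38}$ ($M = -2 + \frac{1}{-37 + \left(-3 + 2\right)} = -2 + \frac{1}{-37 - 1} = -2 + \frac{1}{-38} = -2 - \frac{1}{38} = - \frac{77}{38} \approx -2.0263$)
$K{\left(V \right)} = - \frac{577}{77}$ ($K{\left(V \right)} = -7 + \frac{1}{- \frac{77}{38}} = -7 - \frac{38}{77} = - \frac{577}{77}$)
$2119 + K{\left(-27 - 32 \right)} = 2119 - \frac{577}{77} = \frac{162586}{77}$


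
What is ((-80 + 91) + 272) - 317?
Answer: -34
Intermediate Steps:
((-80 + 91) + 272) - 317 = (11 + 272) - 317 = 283 - 317 = -34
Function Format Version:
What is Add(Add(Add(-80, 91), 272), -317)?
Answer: -34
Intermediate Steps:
Add(Add(Add(-80, 91), 272), -317) = Add(Add(11, 272), -317) = Add(283, -317) = -34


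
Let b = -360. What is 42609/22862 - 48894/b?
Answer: 13489927/97980 ≈ 137.68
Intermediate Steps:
42609/22862 - 48894/b = 42609/22862 - 48894/(-360) = 42609*(1/22862) - 48894*(-1/360) = 6087/3266 + 8149/60 = 13489927/97980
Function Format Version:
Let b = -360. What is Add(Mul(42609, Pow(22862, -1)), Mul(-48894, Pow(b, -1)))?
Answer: Rational(13489927, 97980) ≈ 137.68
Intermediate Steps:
Add(Mul(42609, Pow(22862, -1)), Mul(-48894, Pow(b, -1))) = Add(Mul(42609, Pow(22862, -1)), Mul(-48894, Pow(-360, -1))) = Add(Mul(42609, Rational(1, 22862)), Mul(-48894, Rational(-1, 360))) = Add(Rational(6087, 3266), Rational(8149, 60)) = Rational(13489927, 97980)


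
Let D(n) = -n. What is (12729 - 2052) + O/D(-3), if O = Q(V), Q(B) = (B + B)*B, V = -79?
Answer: 44513/3 ≈ 14838.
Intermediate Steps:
Q(B) = 2*B² (Q(B) = (2*B)*B = 2*B²)
O = 12482 (O = 2*(-79)² = 2*6241 = 12482)
(12729 - 2052) + O/D(-3) = (12729 - 2052) + 12482/((-1*(-3))) = 10677 + 12482/3 = 44513/3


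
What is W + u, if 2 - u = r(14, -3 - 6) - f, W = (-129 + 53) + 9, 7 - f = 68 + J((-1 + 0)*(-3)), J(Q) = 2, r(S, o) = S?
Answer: -142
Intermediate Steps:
f = -63 (f = 7 - (68 + 2) = 7 - 1*70 = 7 - 70 = -63)
W = -67 (W = -76 + 9 = -67)
u = -75 (u = 2 - (14 - 1*(-63)) = 2 - (14 + 63) = 2 - 1*77 = 2 - 77 = -75)
W + u = -67 - 75 = -142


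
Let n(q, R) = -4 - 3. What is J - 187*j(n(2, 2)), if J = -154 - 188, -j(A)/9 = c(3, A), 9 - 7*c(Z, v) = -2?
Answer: 16119/7 ≈ 2302.7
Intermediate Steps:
n(q, R) = -7
c(Z, v) = 11/7 (c(Z, v) = 9/7 - 1/7*(-2) = 9/7 + 2/7 = 11/7)
j(A) = -99/7 (j(A) = -9*11/7 = -99/7)
J = -342
J - 187*j(n(2, 2)) = -342 - 187*(-99/7) = -342 + 18513/7 = 16119/7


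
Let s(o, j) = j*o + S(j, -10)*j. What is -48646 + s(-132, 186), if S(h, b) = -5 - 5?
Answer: -75058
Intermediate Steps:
S(h, b) = -10
s(o, j) = -10*j + j*o (s(o, j) = j*o - 10*j = -10*j + j*o)
-48646 + s(-132, 186) = -48646 + 186*(-10 - 132) = -48646 + 186*(-142) = -48646 - 26412 = -75058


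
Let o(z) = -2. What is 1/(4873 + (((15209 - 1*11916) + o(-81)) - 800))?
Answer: 1/7364 ≈ 0.00013580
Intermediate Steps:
1/(4873 + (((15209 - 1*11916) + o(-81)) - 800)) = 1/(4873 + (((15209 - 1*11916) - 2) - 800)) = 1/(4873 + (((15209 - 11916) - 2) - 800)) = 1/(4873 + ((3293 - 2) - 800)) = 1/(4873 + (3291 - 800)) = 1/(4873 + 2491) = 1/7364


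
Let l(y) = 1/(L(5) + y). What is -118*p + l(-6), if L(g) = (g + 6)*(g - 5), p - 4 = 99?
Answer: -72925/6 ≈ -12154.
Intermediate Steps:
p = 103 (p = 4 + 99 = 103)
L(g) = (-5 + g)*(6 + g) (L(g) = (6 + g)*(-5 + g) = (-5 + g)*(6 + g))
l(y) = 1/y (l(y) = 1/((-30 + 5 + 5**2) + y) = 1/((-30 + 5 + 25) + y) = 1/(0 + y) = 1/y)
-118*p + l(-6) = -118*103 + 1/(-6) = -12154 - 1/6 = -72925/6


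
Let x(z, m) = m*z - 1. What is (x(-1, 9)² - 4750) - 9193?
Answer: -13843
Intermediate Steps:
x(z, m) = -1 + m*z
(x(-1, 9)² - 4750) - 9193 = ((-1 + 9*(-1))² - 4750) - 9193 = ((-1 - 9)² - 4750) - 9193 = ((-10)² - 4750) - 9193 = (100 - 4750) - 9193 = -4650 - 9193 = -13843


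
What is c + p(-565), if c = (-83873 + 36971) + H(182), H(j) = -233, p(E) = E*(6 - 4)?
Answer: -48265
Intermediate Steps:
p(E) = 2*E (p(E) = E*2 = 2*E)
c = -47135 (c = (-83873 + 36971) - 233 = -46902 - 233 = -47135)
c + p(-565) = -47135 + 2*(-565) = -47135 - 1130 = -48265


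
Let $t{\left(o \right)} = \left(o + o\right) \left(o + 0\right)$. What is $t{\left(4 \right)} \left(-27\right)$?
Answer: $-864$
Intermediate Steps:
$t{\left(o \right)} = 2 o^{2}$ ($t{\left(o \right)} = 2 o o = 2 o^{2}$)
$t{\left(4 \right)} \left(-27\right) = 2 \cdot 4^{2} \left(-27\right) = 2 \cdot 16 \left(-27\right) = 32 \left(-27\right) = -864$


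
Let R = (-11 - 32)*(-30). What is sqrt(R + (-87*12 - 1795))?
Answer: I*sqrt(1549) ≈ 39.357*I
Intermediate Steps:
R = 1290 (R = -43*(-30) = 1290)
sqrt(R + (-87*12 - 1795)) = sqrt(1290 + (-87*12 - 1795)) = sqrt(1290 + (-1044 - 1795)) = sqrt(1290 - 2839) = sqrt(-1549) = I*sqrt(1549)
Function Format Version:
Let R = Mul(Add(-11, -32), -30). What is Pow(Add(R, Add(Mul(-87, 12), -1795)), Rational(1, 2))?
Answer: Mul(I, Pow(1549, Rational(1, 2))) ≈ Mul(39.357, I)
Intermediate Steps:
R = 1290 (R = Mul(-43, -30) = 1290)
Pow(Add(R, Add(Mul(-87, 12), -1795)), Rational(1, 2)) = Pow(Add(1290, Add(Mul(-87, 12), -1795)), Rational(1, 2)) = Pow(Add(1290, Add(-1044, -1795)), Rational(1, 2)) = Pow(Add(1290, -2839), Rational(1, 2)) = Pow(-1549, Rational(1, 2)) = Mul(I, Pow(1549, Rational(1, 2)))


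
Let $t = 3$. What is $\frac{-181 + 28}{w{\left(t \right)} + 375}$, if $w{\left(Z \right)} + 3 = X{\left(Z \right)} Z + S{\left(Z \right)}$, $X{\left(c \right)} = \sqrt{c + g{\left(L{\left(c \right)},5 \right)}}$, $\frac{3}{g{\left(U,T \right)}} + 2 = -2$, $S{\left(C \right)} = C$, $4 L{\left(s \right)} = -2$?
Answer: $- \frac{102}{253} \approx -0.40316$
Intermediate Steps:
$L{\left(s \right)} = - \frac{1}{2}$ ($L{\left(s \right)} = \frac{1}{4} \left(-2\right) = - \frac{1}{2}$)
$g{\left(U,T \right)} = - \frac{3}{4}$ ($g{\left(U,T \right)} = \frac{3}{-2 - 2} = \frac{3}{-4} = 3 \left(- \frac{1}{4}\right) = - \frac{3}{4}$)
$X{\left(c \right)} = \sqrt{- \frac{3}{4} + c}$ ($X{\left(c \right)} = \sqrt{c - \frac{3}{4}} = \sqrt{- \frac{3}{4} + c}$)
$w{\left(Z \right)} = -3 + Z + \frac{Z \sqrt{-3 + 4 Z}}{2}$ ($w{\left(Z \right)} = -3 + \left(\frac{\sqrt{-3 + 4 Z}}{2} Z + Z\right) = -3 + \left(\frac{Z \sqrt{-3 + 4 Z}}{2} + Z\right) = -3 + \left(Z + \frac{Z \sqrt{-3 + 4 Z}}{2}\right) = -3 + Z + \frac{Z \sqrt{-3 + 4 Z}}{2}$)
$\frac{-181 + 28}{w{\left(t \right)} + 375} = \frac{-181 + 28}{\left(-3 + 3 + \frac{1}{2} \cdot 3 \sqrt{-3 + 4 \cdot 3}\right) + 375} = - \frac{153}{\left(-3 + 3 + \frac{1}{2} \cdot 3 \sqrt{-3 + 12}\right) + 375} = - \frac{153}{\left(-3 + 3 + \frac{1}{2} \cdot 3 \sqrt{9}\right) + 375} = - \frac{153}{\left(-3 + 3 + \frac{1}{2} \cdot 3 \cdot 3\right) + 375} = - \frac{153}{\left(-3 + 3 + \frac{9}{2}\right) + 375} = - \frac{153}{\frac{9}{2} + 375} = - \frac{153}{\frac{759}{2}} = \left(-153\right) \frac{2}{759} = - \frac{102}{253}$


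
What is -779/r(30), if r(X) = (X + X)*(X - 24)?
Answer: -779/360 ≈ -2.1639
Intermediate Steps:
r(X) = 2*X*(-24 + X) (r(X) = (2*X)*(-24 + X) = 2*X*(-24 + X))
-779/r(30) = -779*1/(60*(-24 + 30)) = -779/(2*30*6) = -779/360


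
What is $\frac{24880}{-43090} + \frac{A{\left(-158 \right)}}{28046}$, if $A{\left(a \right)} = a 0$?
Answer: $- \frac{2488}{4309} \approx -0.5774$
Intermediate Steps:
$A{\left(a \right)} = 0$
$\frac{24880}{-43090} + \frac{A{\left(-158 \right)}}{28046} = \frac{24880}{-43090} + \frac{0}{28046} = 24880 \left(- \frac{1}{43090}\right) + 0 \cdot \frac{1}{28046} = - \frac{2488}{4309} + 0 = - \frac{2488}{4309}$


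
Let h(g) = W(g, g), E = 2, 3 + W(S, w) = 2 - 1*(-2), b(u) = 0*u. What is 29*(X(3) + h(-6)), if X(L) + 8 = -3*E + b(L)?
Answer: -377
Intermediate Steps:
b(u) = 0
W(S, w) = 1 (W(S, w) = -3 + (2 - 1*(-2)) = -3 + (2 + 2) = -3 + 4 = 1)
X(L) = -14 (X(L) = -8 + (-3*2 + 0) = -8 + (-6 + 0) = -8 - 6 = -14)
h(g) = 1
29*(X(3) + h(-6)) = 29*(-14 + 1) = 29*(-13) = -377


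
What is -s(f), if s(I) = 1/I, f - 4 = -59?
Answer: 1/55 ≈ 0.018182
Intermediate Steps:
f = -55 (f = 4 - 59 = -55)
-s(f) = -1/(-55) = -1*(-1/55) = 1/55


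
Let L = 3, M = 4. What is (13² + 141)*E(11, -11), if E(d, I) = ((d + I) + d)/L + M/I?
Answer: 33790/33 ≈ 1023.9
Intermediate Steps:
E(d, I) = 4/I + I/3 + 2*d/3 (E(d, I) = ((d + I) + d)/3 + 4/I = ((I + d) + d)*(⅓) + 4/I = (I + 2*d)*(⅓) + 4/I = (I/3 + 2*d/3) + 4/I = 4/I + I/3 + 2*d/3)
(13² + 141)*E(11, -11) = (13² + 141)*((⅓)*(12 - 11*(-11 + 2*11))/(-11)) = (169 + 141)*((⅓)*(-1/11)*(12 - 11*(-11 + 22))) = 310*((⅓)*(-1/11)*(12 - 11*11)) = 310*((⅓)*(-1/11)*(12 - 121)) = 310*((⅓)*(-1/11)*(-109)) = 310*(109/33) = 33790/33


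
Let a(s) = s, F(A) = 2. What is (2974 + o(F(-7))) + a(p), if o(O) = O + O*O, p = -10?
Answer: 2970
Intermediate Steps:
o(O) = O + O**2
(2974 + o(F(-7))) + a(p) = (2974 + 2*(1 + 2)) - 10 = (2974 + 2*3) - 10 = (2974 + 6) - 10 = 2980 - 10 = 2970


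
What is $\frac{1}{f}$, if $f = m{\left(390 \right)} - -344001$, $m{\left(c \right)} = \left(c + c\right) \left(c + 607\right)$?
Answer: $\frac{1}{1121661} \approx 8.9153 \cdot 10^{-7}$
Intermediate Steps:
$m{\left(c \right)} = 2 c \left(607 + c\right)$
$f = 1121661$ ($f = 2 \cdot 390 \left(607 + 390\right) - -344001 = 2 \cdot 390 \cdot 997 + 344001 = 777660 + 344001 = 1121661$)
$\frac{1}{f} = \frac{1}{1121661}$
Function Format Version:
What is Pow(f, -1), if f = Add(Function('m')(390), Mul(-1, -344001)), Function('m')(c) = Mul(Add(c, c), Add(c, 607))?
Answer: Rational(1, 1121661) ≈ 8.9153e-7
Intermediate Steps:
Function('m')(c) = Mul(2, c, Add(607, c)) (Function('m')(c) = Mul(Mul(2, c), Add(607, c)) = Mul(2, c, Add(607, c)))
f = 1121661 (f = Add(Mul(2, 390, Add(607, 390)), Mul(-1, -344001)) = Add(Mul(2, 390, 997), 344001) = Add(777660, 344001) = 1121661)
Pow(f, -1) = Pow(1121661, -1) = Rational(1, 1121661)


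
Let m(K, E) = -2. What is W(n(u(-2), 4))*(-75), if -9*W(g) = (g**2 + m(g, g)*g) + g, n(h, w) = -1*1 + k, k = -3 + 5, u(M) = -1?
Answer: 0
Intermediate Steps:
k = 2
n(h, w) = 1 (n(h, w) = -1*1 + 2 = -1 + 2 = 1)
W(g) = -g**2/9 + g/9 (W(g) = -((g**2 - 2*g) + g)/9 = -(g**2 - g)/9 = -g**2/9 + g/9)
W(n(u(-2), 4))*(-75) = ((1/9)*1*(1 - 1*1))*(-75) = ((1/9)*1*(1 - 1))*(-75) = ((1/9)*1*0)*(-75) = 0*(-75) = 0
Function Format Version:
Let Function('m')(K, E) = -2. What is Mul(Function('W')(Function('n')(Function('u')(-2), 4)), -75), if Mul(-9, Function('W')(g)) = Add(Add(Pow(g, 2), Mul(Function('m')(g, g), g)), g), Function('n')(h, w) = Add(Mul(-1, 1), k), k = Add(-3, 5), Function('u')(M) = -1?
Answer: 0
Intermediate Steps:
k = 2
Function('n')(h, w) = 1 (Function('n')(h, w) = Add(Mul(-1, 1), 2) = Add(-1, 2) = 1)
Function('W')(g) = Add(Mul(Rational(-1, 9), Pow(g, 2)), Mul(Rational(1, 9), g)) (Function('W')(g) = Mul(Rational(-1, 9), Add(Add(Pow(g, 2), Mul(-2, g)), g)) = Mul(Rational(-1, 9), Add(Pow(g, 2), Mul(-1, g))) = Add(Mul(Rational(-1, 9), Pow(g, 2)), Mul(Rational(1, 9), g)))
Mul(Function('W')(Function('n')(Function('u')(-2), 4)), -75) = Mul(Mul(Rational(1, 9), 1, Add(1, Mul(-1, 1))), -75) = Mul(Mul(Rational(1, 9), 1, Add(1, -1)), -75) = Mul(Mul(Rational(1, 9), 1, 0), -75) = Mul(0, -75) = 0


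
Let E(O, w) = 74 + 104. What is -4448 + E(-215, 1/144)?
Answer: -4270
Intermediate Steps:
E(O, w) = 178
-4448 + E(-215, 1/144) = -4448 + 178 = -4270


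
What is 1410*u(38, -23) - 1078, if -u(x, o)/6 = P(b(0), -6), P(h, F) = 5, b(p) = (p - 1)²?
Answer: -43378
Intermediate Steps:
b(p) = (-1 + p)²
u(x, o) = -30 (u(x, o) = -6*5 = -30)
1410*u(38, -23) - 1078 = 1410*(-30) - 1078 = -42300 - 1078 = -43378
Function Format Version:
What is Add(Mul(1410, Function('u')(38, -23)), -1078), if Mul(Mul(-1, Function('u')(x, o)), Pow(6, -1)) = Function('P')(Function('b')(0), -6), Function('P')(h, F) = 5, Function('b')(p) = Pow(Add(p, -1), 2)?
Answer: -43378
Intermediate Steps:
Function('b')(p) = Pow(Add(-1, p), 2)
Function('u')(x, o) = -30 (Function('u')(x, o) = Mul(-6, 5) = -30)
Add(Mul(1410, Function('u')(38, -23)), -1078) = Add(Mul(1410, -30), -1078) = Add(-42300, -1078) = -43378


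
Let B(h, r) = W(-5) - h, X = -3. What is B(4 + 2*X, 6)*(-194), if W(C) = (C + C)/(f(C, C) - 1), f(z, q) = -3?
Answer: -873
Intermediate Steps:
W(C) = -C/2 (W(C) = (C + C)/(-3 - 1) = (2*C)/(-4) = (2*C)*(-¼) = -C/2)
B(h, r) = 5/2 - h (B(h, r) = -½*(-5) - h = 5/2 - h)
B(4 + 2*X, 6)*(-194) = (5/2 - (4 + 2*(-3)))*(-194) = (5/2 - (4 - 6))*(-194) = (5/2 - 1*(-2))*(-194) = (5/2 + 2)*(-194) = (9/2)*(-194) = -873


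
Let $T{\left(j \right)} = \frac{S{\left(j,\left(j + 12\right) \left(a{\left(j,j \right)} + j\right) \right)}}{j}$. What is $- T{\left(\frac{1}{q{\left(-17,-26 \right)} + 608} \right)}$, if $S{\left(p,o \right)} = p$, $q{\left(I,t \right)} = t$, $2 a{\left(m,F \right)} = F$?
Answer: $-1$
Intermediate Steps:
$a{\left(m,F \right)} = \frac{F}{2}$
$T{\left(j \right)} = 1$ ($T{\left(j \right)} = \frac{j}{j} = 1$)
$- T{\left(\frac{1}{q{\left(-17,-26 \right)} + 608} \right)} = \left(-1\right) 1 = -1$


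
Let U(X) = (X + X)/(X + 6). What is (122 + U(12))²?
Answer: 136900/9 ≈ 15211.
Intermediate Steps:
U(X) = 2*X/(6 + X) (U(X) = (2*X)/(6 + X) = 2*X/(6 + X))
(122 + U(12))² = (122 + 2*12/(6 + 12))² = (122 + 2*12/18)² = (122 + 2*12*(1/18))² = (122 + 4/3)² = (370/3)² = 136900/9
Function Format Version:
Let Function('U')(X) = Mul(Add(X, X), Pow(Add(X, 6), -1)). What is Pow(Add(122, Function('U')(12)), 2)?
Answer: Rational(136900, 9) ≈ 15211.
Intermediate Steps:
Function('U')(X) = Mul(2, X, Pow(Add(6, X), -1)) (Function('U')(X) = Mul(Mul(2, X), Pow(Add(6, X), -1)) = Mul(2, X, Pow(Add(6, X), -1)))
Pow(Add(122, Function('U')(12)), 2) = Pow(Add(122, Mul(2, 12, Pow(Add(6, 12), -1))), 2) = Pow(Add(122, Mul(2, 12, Pow(18, -1))), 2) = Pow(Add(122, Mul(2, 12, Rational(1, 18))), 2) = Pow(Add(122, Rational(4, 3)), 2) = Pow(Rational(370, 3), 2) = Rational(136900, 9)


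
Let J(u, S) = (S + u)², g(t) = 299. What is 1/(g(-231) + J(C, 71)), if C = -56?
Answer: 1/524 ≈ 0.0019084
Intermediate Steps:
1/(g(-231) + J(C, 71)) = 1/(299 + (71 - 56)²) = 1/(299 + 15²) = 1/(299 + 225) = 1/524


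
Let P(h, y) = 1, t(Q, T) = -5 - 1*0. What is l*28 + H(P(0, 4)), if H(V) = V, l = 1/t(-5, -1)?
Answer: -23/5 ≈ -4.6000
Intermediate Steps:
t(Q, T) = -5 (t(Q, T) = -5 + 0 = -5)
l = -⅕ (l = 1/(-5) = -⅕ ≈ -0.20000)
l*28 + H(P(0, 4)) = -⅕*28 + 1 = -28/5 + 1 = -23/5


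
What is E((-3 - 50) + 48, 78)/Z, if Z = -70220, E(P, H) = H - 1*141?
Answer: 63/70220 ≈ 0.00089718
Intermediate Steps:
E(P, H) = -141 + H (E(P, H) = H - 141 = -141 + H)
E((-3 - 50) + 48, 78)/Z = (-141 + 78)/(-70220) = -63*(-1/70220) = 63/70220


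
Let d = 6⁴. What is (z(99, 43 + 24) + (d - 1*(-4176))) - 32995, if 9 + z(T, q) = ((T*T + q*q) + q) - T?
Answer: -13274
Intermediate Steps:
d = 1296
z(T, q) = -9 + q + T² + q² - T (z(T, q) = -9 + (((T*T + q*q) + q) - T) = -9 + (((T² + q²) + q) - T) = -9 + ((q + T² + q²) - T) = -9 + (q + T² + q² - T) = -9 + q + T² + q² - T)
(z(99, 43 + 24) + (d - 1*(-4176))) - 32995 = ((-9 + (43 + 24) + 99² + (43 + 24)² - 1*99) + (1296 - 1*(-4176))) - 32995 = ((-9 + 67 + 9801 + 67² - 99) + (1296 + 4176)) - 32995 = ((-9 + 67 + 9801 + 4489 - 99) + 5472) - 32995 = (14249 + 5472) - 32995 = 19721 - 32995 = -13274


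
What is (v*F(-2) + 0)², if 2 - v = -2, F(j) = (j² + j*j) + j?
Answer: 576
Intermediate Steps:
F(j) = j + 2*j² (F(j) = (j² + j²) + j = 2*j² + j = j + 2*j²)
v = 4 (v = 2 - 1*(-2) = 2 + 2 = 4)
(v*F(-2) + 0)² = (4*(-2*(1 + 2*(-2))) + 0)² = (4*(-2*(1 - 4)) + 0)² = (4*(-2*(-3)) + 0)² = (4*6 + 0)² = (24 + 0)² = 24² = 576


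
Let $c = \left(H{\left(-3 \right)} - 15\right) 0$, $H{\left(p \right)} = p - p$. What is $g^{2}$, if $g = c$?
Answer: $0$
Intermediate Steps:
$H{\left(p \right)} = 0$
$c = 0$ ($c = \left(0 - 15\right) 0 = \left(-15\right) 0 = 0$)
$g = 0$
$g^{2} = 0^{2} = 0$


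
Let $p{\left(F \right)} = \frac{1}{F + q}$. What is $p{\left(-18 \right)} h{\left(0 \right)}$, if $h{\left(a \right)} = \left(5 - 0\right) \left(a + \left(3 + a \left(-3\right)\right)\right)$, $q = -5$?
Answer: $- \frac{15}{23} \approx -0.65217$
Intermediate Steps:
$h{\left(a \right)} = 15 - 10 a$ ($h{\left(a \right)} = \left(5 + 0\right) \left(a - \left(-3 + 3 a\right)\right) = 5 \left(3 - 2 a\right) = 15 - 10 a$)
$p{\left(F \right)} = \frac{1}{-5 + F}$ ($p{\left(F \right)} = \frac{1}{F - 5} = \frac{1}{-5 + F}$)
$p{\left(-18 \right)} h{\left(0 \right)} = \frac{15 - 0}{-5 - 18} = \frac{15 + 0}{-23} = \left(- \frac{1}{23}\right) 15 = - \frac{15}{23}$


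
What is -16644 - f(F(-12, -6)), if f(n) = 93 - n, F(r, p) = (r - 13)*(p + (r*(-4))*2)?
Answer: -18987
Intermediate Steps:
F(r, p) = (-13 + r)*(p - 8*r) (F(r, p) = (-13 + r)*(p - 4*r*2) = (-13 + r)*(p - 8*r))
-16644 - f(F(-12, -6)) = -16644 - (93 - (-13*(-6) - 8*(-12)² + 104*(-12) - 6*(-12))) = -16644 - (93 - (78 - 8*144 - 1248 + 72)) = -16644 - (93 - (78 - 1152 - 1248 + 72)) = -16644 - (93 - 1*(-2250)) = -16644 - (93 + 2250) = -16644 - 1*2343 = -16644 - 2343 = -18987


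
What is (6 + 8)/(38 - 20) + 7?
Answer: 70/9 ≈ 7.7778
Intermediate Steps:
(6 + 8)/(38 - 20) + 7 = 14/18 + 7 = (1/18)*14 + 7 = 7/9 + 7 = 70/9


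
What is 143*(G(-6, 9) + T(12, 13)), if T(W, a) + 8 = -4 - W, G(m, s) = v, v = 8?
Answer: -2288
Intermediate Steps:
G(m, s) = 8
T(W, a) = -12 - W (T(W, a) = -8 + (-4 - W) = -12 - W)
143*(G(-6, 9) + T(12, 13)) = 143*(8 + (-12 - 1*12)) = 143*(8 + (-12 - 12)) = 143*(8 - 24) = 143*(-16) = -2288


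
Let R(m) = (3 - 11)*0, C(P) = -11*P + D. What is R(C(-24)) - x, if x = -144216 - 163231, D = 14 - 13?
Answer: 307447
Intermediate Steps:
D = 1
C(P) = 1 - 11*P (C(P) = -11*P + 1 = 1 - 11*P)
R(m) = 0 (R(m) = -8*0 = 0)
x = -307447
R(C(-24)) - x = 0 - 1*(-307447) = 0 + 307447 = 307447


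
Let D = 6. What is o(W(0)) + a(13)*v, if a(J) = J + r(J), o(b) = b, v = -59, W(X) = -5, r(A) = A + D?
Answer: -1893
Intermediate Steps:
r(A) = 6 + A (r(A) = A + 6 = 6 + A)
a(J) = 6 + 2*J (a(J) = J + (6 + J) = 6 + 2*J)
o(W(0)) + a(13)*v = -5 + (6 + 2*13)*(-59) = -5 + (6 + 26)*(-59) = -5 + 32*(-59) = -5 - 1888 = -1893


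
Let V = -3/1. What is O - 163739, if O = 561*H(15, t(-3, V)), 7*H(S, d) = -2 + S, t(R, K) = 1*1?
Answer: -1138880/7 ≈ -1.6270e+5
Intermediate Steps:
V = -3 (V = -3*1 = -3)
t(R, K) = 1
H(S, d) = -2/7 + S/7 (H(S, d) = (-2 + S)/7 = -2/7 + S/7)
O = 7293/7 (O = 561*(-2/7 + (1/7)*15) = 561*(-2/7 + 15/7) = 561*(13/7) = 7293/7 ≈ 1041.9)
O - 163739 = 7293/7 - 163739 = -1138880/7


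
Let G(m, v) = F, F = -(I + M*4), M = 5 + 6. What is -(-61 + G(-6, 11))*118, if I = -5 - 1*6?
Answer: 11092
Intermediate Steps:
M = 11
I = -11 (I = -5 - 6 = -11)
F = -33 (F = -(-11 + 11*4) = -(-11 + 44) = -1*33 = -33)
G(m, v) = -33
-(-61 + G(-6, 11))*118 = -(-61 - 33)*118 = -(-94)*118 = -1*(-11092) = 11092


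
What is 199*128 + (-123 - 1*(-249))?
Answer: 25598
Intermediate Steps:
199*128 + (-123 - 1*(-249)) = 25472 + (-123 + 249) = 25472 + 126 = 25598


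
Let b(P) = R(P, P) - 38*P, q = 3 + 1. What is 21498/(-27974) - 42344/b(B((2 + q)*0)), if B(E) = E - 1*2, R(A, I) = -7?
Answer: -593007209/965103 ≈ -614.45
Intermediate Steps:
q = 4
B(E) = -2 + E (B(E) = E - 2 = -2 + E)
b(P) = -7 - 38*P
21498/(-27974) - 42344/b(B((2 + q)*0)) = 21498/(-27974) - 42344/(-7 - 38*(-2 + (2 + 4)*0)) = 21498*(-1/27974) - 42344/(-7 - 38*(-2 + 6*0)) = -10749/13987 - 42344/(-7 - 38*(-2 + 0)) = -10749/13987 - 42344/(-7 - 38*(-2)) = -10749/13987 - 42344/(-7 + 76) = -10749/13987 - 42344/69 = -593007209/965103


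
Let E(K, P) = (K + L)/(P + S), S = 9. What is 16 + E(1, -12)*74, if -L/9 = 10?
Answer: 6634/3 ≈ 2211.3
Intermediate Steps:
L = -90 (L = -9*10 = -90)
E(K, P) = (-90 + K)/(9 + P) (E(K, P) = (K - 90)/(P + 9) = (-90 + K)/(9 + P))
16 + E(1, -12)*74 = 16 + ((-90 + 1)/(9 - 12))*74 = 16 + (-89/(-3))*74 = 16 - 1/3*(-89)*74 = 16 + (89/3)*74 = 16 + 6586/3 = 6634/3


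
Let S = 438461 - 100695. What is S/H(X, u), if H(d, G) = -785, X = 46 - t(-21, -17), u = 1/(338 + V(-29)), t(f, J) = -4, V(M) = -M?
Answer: -337766/785 ≈ -430.28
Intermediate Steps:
u = 1/367 (u = 1/(338 - 1*(-29)) = 1/(338 + 29) = 1/367 ≈ 0.0027248)
X = 50 (X = 46 - 1*(-4) = 46 + 4 = 50)
S = 337766
S/H(X, u) = 337766/(-785) = 337766*(-1/785) = -337766/785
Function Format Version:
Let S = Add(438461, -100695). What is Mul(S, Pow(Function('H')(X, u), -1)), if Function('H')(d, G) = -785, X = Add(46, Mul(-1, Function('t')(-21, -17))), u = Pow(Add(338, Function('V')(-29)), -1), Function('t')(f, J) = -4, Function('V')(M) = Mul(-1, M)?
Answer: Rational(-337766, 785) ≈ -430.28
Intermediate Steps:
u = Rational(1, 367) (u = Pow(Add(338, Mul(-1, -29)), -1) = Pow(Add(338, 29), -1) = Pow(367, -1) = Rational(1, 367) ≈ 0.0027248)
X = 50 (X = Add(46, Mul(-1, -4)) = Add(46, 4) = 50)
S = 337766
Mul(S, Pow(Function('H')(X, u), -1)) = Mul(337766, Pow(-785, -1)) = Mul(337766, Rational(-1, 785)) = Rational(-337766, 785)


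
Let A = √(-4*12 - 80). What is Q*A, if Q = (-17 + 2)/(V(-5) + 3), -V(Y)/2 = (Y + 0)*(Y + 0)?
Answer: 120*I*√2/47 ≈ 3.6108*I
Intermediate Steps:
V(Y) = -2*Y² (V(Y) = -2*(Y + 0)*(Y + 0) = -2*Y*Y = -2*Y²)
A = 8*I*√2 (A = √(-48 - 80) = √(-128) = 8*I*√2 ≈ 11.314*I)
Q = 15/47 (Q = (-17 + 2)/(-2*(-5)² + 3) = -15/(-2*25 + 3) = -15/(-50 + 3) = -15/(-47) = -15*(-1/47) = 15/47 ≈ 0.31915)
Q*A = 15*(8*I*√2)/47 = 120*I*√2/47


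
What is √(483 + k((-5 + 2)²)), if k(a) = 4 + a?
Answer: 4*√31 ≈ 22.271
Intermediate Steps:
√(483 + k((-5 + 2)²)) = √(483 + (4 + (-5 + 2)²)) = √(483 + (4 + (-3)²)) = √(483 + (4 + 9)) = √(483 + 13) = √496 = 4*√31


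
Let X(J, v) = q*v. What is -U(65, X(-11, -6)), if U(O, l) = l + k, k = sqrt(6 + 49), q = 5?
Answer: 30 - sqrt(55) ≈ 22.584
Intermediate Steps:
k = sqrt(55) ≈ 7.4162
X(J, v) = 5*v
U(O, l) = l + sqrt(55)
-U(65, X(-11, -6)) = -(5*(-6) + sqrt(55)) = -(-30 + sqrt(55)) = 30 - sqrt(55)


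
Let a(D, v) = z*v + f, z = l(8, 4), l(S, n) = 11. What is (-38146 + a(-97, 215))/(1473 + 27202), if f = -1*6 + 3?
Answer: -35784/28675 ≈ -1.2479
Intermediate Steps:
f = -3 (f = -6 + 3 = -3)
z = 11
a(D, v) = -3 + 11*v (a(D, v) = 11*v - 3 = -3 + 11*v)
(-38146 + a(-97, 215))/(1473 + 27202) = (-38146 + (-3 + 11*215))/(1473 + 27202) = (-38146 + (-3 + 2365))/28675 = (-38146 + 2362)*(1/28675) = -35784*1/28675 = -35784/28675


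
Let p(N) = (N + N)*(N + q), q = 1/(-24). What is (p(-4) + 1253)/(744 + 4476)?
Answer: 964/3915 ≈ 0.24623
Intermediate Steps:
q = -1/24 ≈ -0.041667
p(N) = 2*N*(-1/24 + N) (p(N) = (N + N)*(N - 1/24) = (2*N)*(-1/24 + N) = 2*N*(-1/24 + N))
(p(-4) + 1253)/(744 + 4476) = ((1/12)*(-4)*(-1 + 24*(-4)) + 1253)/(744 + 4476) = ((1/12)*(-4)*(-1 - 96) + 1253)/5220 = ((1/12)*(-4)*(-97) + 1253)*(1/5220) = (97/3 + 1253)*(1/5220) = (3856/3)*(1/5220) = 964/3915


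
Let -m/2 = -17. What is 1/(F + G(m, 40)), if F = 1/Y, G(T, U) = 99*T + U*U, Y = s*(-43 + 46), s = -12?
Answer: 36/178775 ≈ 0.00020137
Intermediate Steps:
Y = -36 (Y = -12*(-43 + 46) = -12*3 = -36)
m = 34 (m = -2*(-17) = 34)
G(T, U) = U² + 99*T (G(T, U) = 99*T + U² = U² + 99*T)
F = -1/36 (F = 1/(-36) = -1/36 ≈ -0.027778)
1/(F + G(m, 40)) = 1/(-1/36 + (40² + 99*34)) = 1/(-1/36 + (1600 + 3366)) = 1/(-1/36 + 4966) = 1/(178775/36) = 36/178775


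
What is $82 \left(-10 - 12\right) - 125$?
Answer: $-1929$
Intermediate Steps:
$82 \left(-10 - 12\right) - 125 = 82 \left(-22\right) - 125 = -1804 - 125 = -1929$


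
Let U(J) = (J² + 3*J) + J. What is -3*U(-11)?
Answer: -231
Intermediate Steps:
U(J) = J² + 4*J
-3*U(-11) = -(-33)*(4 - 11) = -(-33)*(-7) = -3*77 = -231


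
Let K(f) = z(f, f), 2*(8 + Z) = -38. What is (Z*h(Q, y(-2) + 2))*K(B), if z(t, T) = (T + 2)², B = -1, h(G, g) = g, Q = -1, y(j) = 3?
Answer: -135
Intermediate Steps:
Z = -27 (Z = -8 + (½)*(-38) = -8 - 19 = -27)
z(t, T) = (2 + T)²
K(f) = (2 + f)²
(Z*h(Q, y(-2) + 2))*K(B) = (-27*(3 + 2))*(2 - 1)² = -27*5*1² = -135*1 = -135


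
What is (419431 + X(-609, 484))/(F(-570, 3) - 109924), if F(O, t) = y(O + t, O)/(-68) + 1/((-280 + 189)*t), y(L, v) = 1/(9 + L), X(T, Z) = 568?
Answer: -1450216227096/379557031853 ≈ -3.8208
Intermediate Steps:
F(O, t) = -1/(68*(9 + O + t)) - 1/(91*t) (F(O, t) = 1/((9 + (O + t))*(-68)) + 1/((-280 + 189)*t) = -1/68/(9 + O + t) + 1/((-91)*t) = -1/(68*(9 + O + t)) - 1/(91*t))
(419431 + X(-609, 484))/(F(-570, 3) - 109924) = (419431 + 568)/((1/6188)*(-612 - 159*3 - 68*(-570))/(3*(9 - 570 + 3)) - 109924) = 419999/((1/6188)*(⅓)*(-612 - 477 + 38760)/(-558) - 109924) = 419999/((1/6188)*(⅓)*(-1/558)*37671 - 109924) = 419999/(-12557/3452904 - 109924) = 419999/(-379557031853/3452904) = 419999*(-3452904/379557031853) = -1450216227096/379557031853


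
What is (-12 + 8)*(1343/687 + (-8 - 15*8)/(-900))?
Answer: -432212/51525 ≈ -8.3884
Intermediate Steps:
(-12 + 8)*(1343/687 + (-8 - 15*8)/(-900)) = -4*(1343*(1/687) + (-8 - 120)*(-1/900)) = -4*(1343/687 - 128*(-1/900)) = -4*(1343/687 + 32/225) = -4*108053/51525 = -432212/51525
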